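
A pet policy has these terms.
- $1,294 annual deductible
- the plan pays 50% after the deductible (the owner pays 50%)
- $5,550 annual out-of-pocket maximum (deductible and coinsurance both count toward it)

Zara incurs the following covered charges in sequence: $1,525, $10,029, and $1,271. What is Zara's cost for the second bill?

Bill 1, $1,525: deductible takes $1,294, $231 remains; owner's 50% is $115.50. Cost to owner: $1,409.50. OOP to date $1,409.50.
Bill 2, $10,029: deductible already satisfied, so owner's share is 50% × $10,029 = $5,014.50. Adding that to $1,409.50 gives $6,424, past the $5,550 cap; owner pays only $5,550 − $1,409.50 = $4,140.50.

$4,140.50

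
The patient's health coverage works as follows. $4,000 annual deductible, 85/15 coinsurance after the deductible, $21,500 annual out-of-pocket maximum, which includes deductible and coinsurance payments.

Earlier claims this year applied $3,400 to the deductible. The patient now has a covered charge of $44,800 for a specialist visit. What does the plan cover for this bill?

$37,570

Remaining deductible: $4,000 − $3,400 = $600.
The remaining $44,200 (= $44,800 − $600) moves to coinsurance.
Patient's 15% share of $44,200 is $6,630.
So the patient owes $600 + $6,630 = $7,230 before any cap.
Cumulative spending $3,400 + $7,230 = $10,630 stays under the $21,500 maximum.
The plan picks up $44,800 − $7,230 = $37,570.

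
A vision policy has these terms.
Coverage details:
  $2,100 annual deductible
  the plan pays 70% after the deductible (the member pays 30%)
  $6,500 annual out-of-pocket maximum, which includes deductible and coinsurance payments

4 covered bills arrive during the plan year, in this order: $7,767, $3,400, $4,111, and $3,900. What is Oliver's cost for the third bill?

#1 ($7,767): $2,100 to deductible, leaving $5,667; coinsurance $5,667 × 30% = $1,700.10. Member pays $3,800.10; OOP now $3,800.10.
#2 ($3,400): deductible met; 30% of $3,400 = $1,020. Cost to member: $1,020. OOP to date $4,820.10.
#3 ($4,111): 30% coinsurance on $4,111 = $1,233.30. Member pays $1,233.30; OOP now $6,053.40.

$1,233.30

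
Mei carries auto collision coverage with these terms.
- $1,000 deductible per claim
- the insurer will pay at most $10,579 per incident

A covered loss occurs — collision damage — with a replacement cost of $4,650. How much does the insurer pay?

$3,650

After the deductible, $4,650 − $1,000 = $3,650 remains.
$3,650 is within the $10,579 limit, so the insurer pays $3,650.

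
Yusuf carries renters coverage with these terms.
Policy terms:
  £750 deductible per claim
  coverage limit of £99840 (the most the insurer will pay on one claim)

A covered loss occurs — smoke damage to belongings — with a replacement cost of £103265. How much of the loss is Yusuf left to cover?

£3425

After the deductible, £103265 − £750 = £102515 remains.
£102515 exceeds the £99840 limit, so the insurer pays the limit: £99840.
Tenant's share is the uncovered remainder: £103265 − £99840 = £3425.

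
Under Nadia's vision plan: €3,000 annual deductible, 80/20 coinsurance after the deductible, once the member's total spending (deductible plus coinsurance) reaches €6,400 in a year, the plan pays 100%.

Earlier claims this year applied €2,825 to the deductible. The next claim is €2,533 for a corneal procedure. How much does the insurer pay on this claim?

€1,886.40

Remaining deductible: €3,000 − €2,825 = €175.
After the €175 deductible portion, €2,533 − €175 = €2,358 is subject to coinsurance.
20% of €2,358 = €471.60 falls to the member.
That puts the member's cost at €175 + €471.60 = €646.60 before any cap.
Year-to-date out-of-pocket becomes €2,825 + €646.60 = €3,471.60, still under the €6,400 maximum, so no cap applies.
The insurer covers the remainder: €2,533 − €646.60 = €1,886.40.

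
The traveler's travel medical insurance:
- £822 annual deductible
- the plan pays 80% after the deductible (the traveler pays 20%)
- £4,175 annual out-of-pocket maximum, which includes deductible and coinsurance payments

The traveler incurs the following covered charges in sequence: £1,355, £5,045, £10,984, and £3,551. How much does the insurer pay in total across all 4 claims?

£16,760

Claim 1 (£1,355): deductible takes £822, £533 remains; traveler's 20% is £106.60. Traveler owes £928.60 (running OOP £928.60). Plan pays £1,355 − £928.60 = £426.40.
Claim 2 (£5,045): deductible met; 20% of £5,045 = £1,009. Traveler owes £1,009 (running OOP £1,937.60). Insurer: £5,045 − £1,009 = £4,036.
Claim 3 (£10,984): deductible met; 20% of £10,984 = £2,196.80. Traveler owes £2,196.80 (running OOP £4,134.40). Plan pays £10,984 − £2,196.80 = £8,787.20.
Claim 4 (£3,551): 20% coinsurance on £3,551 = £710.20. OOP would hit £4,844.60 > £4,175, so the cap limits the traveler to £4,175 − £4,134.40 = £40.60. Plan pays £3,551 − £40.60 = £3,510.40.
Insurer total = bills − traveler's total = £20,935 − £4,175 = £16,760.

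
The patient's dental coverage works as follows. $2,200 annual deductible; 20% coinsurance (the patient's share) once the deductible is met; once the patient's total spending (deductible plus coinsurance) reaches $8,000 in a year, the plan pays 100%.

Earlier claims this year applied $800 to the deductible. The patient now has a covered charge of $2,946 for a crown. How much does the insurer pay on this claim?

$1,236.80

Remaining deductible: $2,200 − $800 = $1,400.
That leaves $2,946 − $1,400 = $1,546 for coinsurance.
Patient's 20% share of $1,546 is $309.20.
That puts the patient's cost at $1,400 + $309.20 = $1,709.20 before any cap.
Year-to-date out-of-pocket becomes $800 + $1,709.20 = $2,509.20, still under the $8,000 maximum, so no cap applies.
The insurer covers the remainder: $2,946 − $1,709.20 = $1,236.80.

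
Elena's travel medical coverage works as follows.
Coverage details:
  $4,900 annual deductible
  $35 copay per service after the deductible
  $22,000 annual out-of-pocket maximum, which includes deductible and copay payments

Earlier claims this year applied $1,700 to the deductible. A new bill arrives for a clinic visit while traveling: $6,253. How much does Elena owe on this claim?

$3,235

$1,700 of the $4,900 deductible is already met, leaving $3,200.
The remaining $3,053 (= $6,253 − $3,200) moves to the copay.
Copay on this service: $35.
That puts the traveler's cost at $3,200 + $35 = $3,235 before any cap.
Cumulative spending $1,700 + $3,235 = $4,935 stays under the $22,000 maximum.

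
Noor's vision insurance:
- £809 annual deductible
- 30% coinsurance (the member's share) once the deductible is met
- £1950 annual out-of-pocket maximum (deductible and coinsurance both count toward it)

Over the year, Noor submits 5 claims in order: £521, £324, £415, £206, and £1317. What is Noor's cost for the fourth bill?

#1 (£521): all of it applies to the deductible. Member pays £521; OOP now £521.
#2 (£324): £288 finishes the deductible; £36 goes to coinsurance; coinsurance £36 × 30% = £10.80. Member pays £298.80; OOP now £819.80.
#3 (£415): deductible already satisfied, so member's share is 30% × £415 = £124.50. Member pays £124.50; OOP now £944.30.
#4 (£206): deductible met; 30% of £206 = £61.80. Member owes £61.80 (running OOP £1006.10).

£61.80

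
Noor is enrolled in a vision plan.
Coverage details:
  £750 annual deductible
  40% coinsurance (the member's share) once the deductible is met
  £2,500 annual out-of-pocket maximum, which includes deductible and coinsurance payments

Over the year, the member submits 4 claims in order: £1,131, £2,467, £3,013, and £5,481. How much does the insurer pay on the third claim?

£2,402.20

Claim 1 — £1,131: £750 to deductible, leaving £381; 40% of £381 = £152.40. Member owes £902.40 (running OOP £902.40). Plan pays £1,131 − £902.40 = £228.60.
Claim 2 — £2,467: 40% coinsurance on £2,467 = £986.80. Member owes £986.80 (running OOP £1,889.20). Insurer: £2,467 − £986.80 = £1,480.20.
Claim 3 — £3,013: 40% coinsurance on £3,013 = £1,205.20. OOP would hit £3,094.40 > £2,500, so the cap limits the member to £2,500 − £1,889.20 = £610.80. Plan pays £3,013 − £610.80 = £2,402.20.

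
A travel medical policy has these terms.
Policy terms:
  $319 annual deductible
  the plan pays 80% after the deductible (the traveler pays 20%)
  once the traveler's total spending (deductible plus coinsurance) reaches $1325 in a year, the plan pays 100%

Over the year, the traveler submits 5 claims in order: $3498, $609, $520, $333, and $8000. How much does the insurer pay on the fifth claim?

Claim 1 ($3498): $319 to deductible, leaving $3179; coinsurance $3179 × 20% = $635.80. Traveler pays $954.80; OOP now $954.80. Insurer: $3498 − $954.80 = $2543.20.
Claim 2 ($609): 20% coinsurance on $609 = $121.80. Cost to traveler: $121.80. OOP to date $1076.60. Insurer: $609 − $121.80 = $487.20.
Claim 3 ($520): deductible met; 20% of $520 = $104. Traveler pays $104; OOP now $1180.60. Insurer: $520 − $104 = $416.
Claim 4 ($333): deductible already satisfied, so traveler's share is 20% × $333 = $66.60. Cost to traveler: $66.60. OOP to date $1247.20. Plan pays $333 − $66.60 = $266.40.
Claim 5 ($8000): deductible already satisfied, so traveler's share is 20% × $8000 = $1600. Adding that to $1247.20 gives $2847.20, past the $1325 cap; traveler pays only $1325 − $1247.20 = $77.80. Plan pays $8000 − $77.80 = $7922.20.

$7922.20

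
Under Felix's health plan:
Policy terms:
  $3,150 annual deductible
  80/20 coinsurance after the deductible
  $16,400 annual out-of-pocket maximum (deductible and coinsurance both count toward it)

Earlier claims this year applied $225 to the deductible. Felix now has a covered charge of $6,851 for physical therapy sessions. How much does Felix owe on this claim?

$225 of the $3,150 deductible is already met, leaving $2,925.
That leaves $6,851 − $2,925 = $3,926 for coinsurance.
20% of $3,926 = $785.20 falls to the patient.
That puts the patient's cost at $2,925 + $785.20 = $3,710.20 before any cap.
Total out-of-pocket so far would be $225 + $3,710.20 = $3,935.20, below the $16,400 cap — no reduction.

$3,710.20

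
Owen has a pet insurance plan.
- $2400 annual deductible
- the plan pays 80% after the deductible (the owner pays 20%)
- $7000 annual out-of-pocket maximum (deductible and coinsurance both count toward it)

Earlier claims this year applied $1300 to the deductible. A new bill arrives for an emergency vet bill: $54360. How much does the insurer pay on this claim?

$48660

Deductible still to meet: $2400 − $1300 = $1100.
That leaves $54360 − $1100 = $53260 for coinsurance.
Owner's 20% share of $53260 is $10652.
So the owner owes $1100 + $10652 = $11752 before any cap.
Adding $11752 to the $1300 already spent would give $13052, which exceeds the $7000 cap; the owner pays just $7000 − $1300 = $5700.
The plan picks up $54360 − $5700 = $48660.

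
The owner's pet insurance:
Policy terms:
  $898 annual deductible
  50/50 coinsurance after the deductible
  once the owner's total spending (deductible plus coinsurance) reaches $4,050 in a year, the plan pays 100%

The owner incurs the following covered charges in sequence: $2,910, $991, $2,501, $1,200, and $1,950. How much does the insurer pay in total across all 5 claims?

$5,502

Claim 1 — $2,910: deductible takes $898, $2,012 remains; 50% of $2,012 = $1,006. Owner pays $1,904; OOP now $1,904. Insurer: $2,910 − $1,904 = $1,006.
Claim 2 — $991: deductible already satisfied, so owner's share is 50% × $991 = $495.50. Owner pays $495.50; OOP now $2,399.50. Plan pays $991 − $495.50 = $495.50.
Claim 3 — $2,501: deductible met; 50% of $2,501 = $1,250.50. Owner pays $1,250.50; OOP now $3,650. Insurer: $2,501 − $1,250.50 = $1,250.50.
Claim 4 — $1,200: deductible already satisfied, so owner's share is 50% × $1,200 = $600. Adding that to $3,650 gives $4,250, past the $4,050 cap; owner pays only $4,050 − $3,650 = $400. Plan pays $1,200 − $400 = $800.
Claim 5 — $1,950: deductible met; 50% of $1,950 = $975. Adding that to $4,050 gives $5,025, past the $4,050 cap; owner pays only $4,050 − $4,050 = $0. Plan pays $1,950 − $0 = $1,950.
Insurer total = bills − owner's total = $9,552 − $4,050 = $5,502.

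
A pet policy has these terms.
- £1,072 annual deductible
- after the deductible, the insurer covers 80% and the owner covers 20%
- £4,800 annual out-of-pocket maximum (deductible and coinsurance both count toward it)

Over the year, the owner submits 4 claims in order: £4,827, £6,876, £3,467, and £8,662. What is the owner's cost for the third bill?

£693.40

Claim 1 — £4,827: deductible takes £1,072, £3,755 remains; coinsurance £3,755 × 20% = £751. Owner owes £1,823 (running OOP £1,823).
Claim 2 — £6,876: 20% coinsurance on £6,876 = £1,375.20. Owner pays £1,375.20; OOP now £3,198.20.
Claim 3 — £3,467: deductible already satisfied, so owner's share is 20% × £3,467 = £693.40. Cost to owner: £693.40. OOP to date £3,891.60.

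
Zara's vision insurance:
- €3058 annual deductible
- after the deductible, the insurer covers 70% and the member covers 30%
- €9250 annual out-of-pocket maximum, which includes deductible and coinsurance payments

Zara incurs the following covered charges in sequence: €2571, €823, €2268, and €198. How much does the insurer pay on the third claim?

€1587.60

Claim 1 — €2571: entire amount goes to the deductible. Member owes €2571 (running OOP €2571). Insurer: €2571 − €2571 = €0.
Claim 2 — €823: €487 to deductible, leaving €336; 30% of €336 = €100.80. Cost to member: €587.80. OOP to date €3158.80. Insurer: €823 − €587.80 = €235.20.
Claim 3 — €2268: deductible met; 30% of €2268 = €680.40. Cost to member: €680.40. OOP to date €3839.20. Plan pays €2268 − €680.40 = €1587.60.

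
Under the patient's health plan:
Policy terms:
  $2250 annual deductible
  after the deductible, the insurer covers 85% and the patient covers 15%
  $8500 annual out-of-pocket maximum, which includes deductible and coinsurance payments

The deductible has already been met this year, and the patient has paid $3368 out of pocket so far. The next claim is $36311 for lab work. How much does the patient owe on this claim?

With the deductible met, the entire $36311 is subject to coinsurance.
15% of $36311 = $5446.65 falls to the patient.
Adding $5446.65 to the $3368 already spent would give $8814.65, which exceeds the $8500 cap; the patient pays just $8500 − $3368 = $5132.

$5132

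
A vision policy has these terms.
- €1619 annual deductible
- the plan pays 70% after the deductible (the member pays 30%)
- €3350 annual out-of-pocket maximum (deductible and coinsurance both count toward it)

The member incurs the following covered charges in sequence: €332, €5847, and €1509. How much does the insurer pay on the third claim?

Claim 1 (€332): all of it applies to the deductible. Member owes €332 (running OOP €332). Plan pays €332 − €332 = €0.
Claim 2 (€5847): €1287 finishes the deductible; €4560 goes to coinsurance; member's 30% is €1368. Member pays €2655; OOP now €2987. Plan pays €5847 − €2655 = €3192.
Claim 3 (€1509): 30% coinsurance on €1509 = €452.70. That would push OOP to €3439.70, over the €3350 cap, so member pays €3350 − €2987 = €363. Plan pays €1509 − €363 = €1146.

€1146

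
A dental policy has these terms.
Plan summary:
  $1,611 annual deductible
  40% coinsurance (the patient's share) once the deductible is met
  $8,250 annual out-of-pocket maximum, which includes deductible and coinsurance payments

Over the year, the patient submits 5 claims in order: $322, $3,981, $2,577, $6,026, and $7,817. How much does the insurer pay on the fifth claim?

Bill 1, $322: fully absorbed by the deductible. Patient pays $322; OOP now $322. Plan pays $322 − $322 = $0.
Bill 2, $3,981: $1,289 finishes the deductible; $2,692 goes to coinsurance; 40% of $2,692 = $1,076.80. Cost to patient: $2,365.80. OOP to date $2,687.80. Plan pays $3,981 − $2,365.80 = $1,615.20.
Bill 3, $2,577: deductible met; 40% of $2,577 = $1,030.80. Patient owes $1,030.80 (running OOP $3,718.60). Insurer: $2,577 − $1,030.80 = $1,546.20.
Bill 4, $6,026: 40% coinsurance on $6,026 = $2,410.40. Cost to patient: $2,410.40. OOP to date $6,129. Plan pays $6,026 − $2,410.40 = $3,615.60.
Bill 5, $7,817: deductible already satisfied, so patient's share is 40% × $7,817 = $3,126.80. That would push OOP to $9,255.80, over the $8,250 cap, so patient pays $8,250 − $6,129 = $2,121. Plan pays $7,817 − $2,121 = $5,696.

$5,696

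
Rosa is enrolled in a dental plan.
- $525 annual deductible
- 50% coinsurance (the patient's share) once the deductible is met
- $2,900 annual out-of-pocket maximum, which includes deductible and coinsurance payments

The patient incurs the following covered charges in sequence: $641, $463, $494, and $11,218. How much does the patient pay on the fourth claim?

$1,838.50

Claim 1 ($641): $525 finishes the deductible; $116 goes to coinsurance; patient's 50% is $58. Patient owes $583 (running OOP $583).
Claim 2 ($463): 50% coinsurance on $463 = $231.50. Patient pays $231.50; OOP now $814.50.
Claim 3 ($494): 50% coinsurance on $494 = $247. Patient owes $247 (running OOP $1,061.50).
Claim 4 ($11,218): deductible met; 50% of $11,218 = $5,609. Adding that to $1,061.50 gives $6,670.50, past the $2,900 cap; patient pays only $2,900 − $1,061.50 = $1,838.50.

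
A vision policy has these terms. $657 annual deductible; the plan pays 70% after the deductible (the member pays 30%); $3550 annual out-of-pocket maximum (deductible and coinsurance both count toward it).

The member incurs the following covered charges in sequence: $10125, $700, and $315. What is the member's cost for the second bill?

Claim 1 ($10125): $657 finishes the deductible; $9468 goes to coinsurance; coinsurance $9468 × 30% = $2840.40. Member owes $3497.40 (running OOP $3497.40).
Claim 2 ($700): deductible met; 30% of $700 = $210. OOP would hit $3707.40 > $3550, so the cap limits the member to $3550 − $3497.40 = $52.60.

$52.60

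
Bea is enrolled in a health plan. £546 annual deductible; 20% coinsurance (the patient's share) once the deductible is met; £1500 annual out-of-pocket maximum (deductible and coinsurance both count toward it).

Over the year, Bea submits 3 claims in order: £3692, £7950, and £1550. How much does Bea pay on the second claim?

£324.80

Claim 1 (£3692): £546 to deductible, leaving £3146; 20% of £3146 = £629.20. Cost to patient: £1175.20. OOP to date £1175.20.
Claim 2 (£7950): 20% coinsurance on £7950 = £1590. OOP would hit £2765.20 > £1500, so the cap limits the patient to £1500 − £1175.20 = £324.80.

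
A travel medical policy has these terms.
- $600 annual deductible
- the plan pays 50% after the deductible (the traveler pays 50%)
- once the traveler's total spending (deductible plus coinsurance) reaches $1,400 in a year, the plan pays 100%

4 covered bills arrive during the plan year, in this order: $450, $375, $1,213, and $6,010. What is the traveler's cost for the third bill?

$606.50

Claim 1 — $450: fully absorbed by the deductible. Cost to traveler: $450. OOP to date $450.
Claim 2 — $375: deductible takes $150, $225 remains; traveler's 50% is $112.50. Traveler owes $262.50 (running OOP $712.50).
Claim 3 — $1,213: deductible already satisfied, so traveler's share is 50% × $1,213 = $606.50. Cost to traveler: $606.50. OOP to date $1,319.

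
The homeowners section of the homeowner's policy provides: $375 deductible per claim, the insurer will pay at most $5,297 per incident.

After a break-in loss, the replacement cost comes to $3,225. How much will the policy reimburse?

Subtract the deductible: $3,225 − $375 = $2,850.
That's under the $5,297 cap, so the insurer reimburses the full $2,850.

$2,850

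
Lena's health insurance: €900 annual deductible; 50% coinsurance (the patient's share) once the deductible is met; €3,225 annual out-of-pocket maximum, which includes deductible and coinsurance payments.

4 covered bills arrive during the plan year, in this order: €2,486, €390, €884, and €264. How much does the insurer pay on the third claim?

€442

Claim 1 — €2,486: €900 finishes the deductible; €1,586 goes to coinsurance; coinsurance €1,586 × 50% = €793. Patient pays €1,693; OOP now €1,693. Plan pays €2,486 − €1,693 = €793.
Claim 2 — €390: deductible met; 50% of €390 = €195. Patient owes €195 (running OOP €1,888). Plan pays €390 − €195 = €195.
Claim 3 — €884: deductible already satisfied, so patient's share is 50% × €884 = €442. Patient pays €442; OOP now €2,330. Insurer: €884 − €442 = €442.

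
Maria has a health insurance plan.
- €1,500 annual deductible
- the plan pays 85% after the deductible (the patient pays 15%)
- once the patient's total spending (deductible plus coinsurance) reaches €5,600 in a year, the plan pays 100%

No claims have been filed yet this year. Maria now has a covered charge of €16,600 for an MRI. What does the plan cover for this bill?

Nothing has been paid toward the €1,500 deductible, so the first €1,500 of this charge is applied there.
That leaves €16,600 − €1,500 = €15,100 for coinsurance.
Patient's 15% share of €15,100 is €2,265.
That puts the patient's cost at €1,500 + €2,265 = €3,765 before any cap.
Cumulative spending €0 + €3,765 = €3,765 stays under the €5,600 maximum.
The plan picks up €16,600 − €3,765 = €12,835.

€12,835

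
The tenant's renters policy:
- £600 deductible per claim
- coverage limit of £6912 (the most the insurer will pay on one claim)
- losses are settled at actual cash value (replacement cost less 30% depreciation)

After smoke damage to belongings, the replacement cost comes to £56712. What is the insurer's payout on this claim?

£6912

At 30% depreciation, ACV = £56712 − £17013.60 = £39698.40.
Subtract the deductible: £39698.40 − £600 = £39098.40.
£39098.40 exceeds the £6912 limit, so the insurer pays the limit: £6912.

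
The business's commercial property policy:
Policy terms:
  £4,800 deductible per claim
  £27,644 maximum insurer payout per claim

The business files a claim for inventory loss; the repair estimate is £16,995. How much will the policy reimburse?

After the deductible, £16,995 − £4,800 = £12,195 remains.
That's under the £27,644 cap, so the insurer reimburses the full £12,195.

£12,195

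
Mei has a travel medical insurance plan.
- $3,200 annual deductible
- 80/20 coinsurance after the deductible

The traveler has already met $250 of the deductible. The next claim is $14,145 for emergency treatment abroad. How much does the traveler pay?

$5,189

Remaining deductible: $3,200 − $250 = $2,950.
That leaves $14,145 − $2,950 = $11,195 for coinsurance.
Traveler's 20% share of $11,195 is $2,239.
Traveler responsibility: $2,950 + $2,239 = $5,189.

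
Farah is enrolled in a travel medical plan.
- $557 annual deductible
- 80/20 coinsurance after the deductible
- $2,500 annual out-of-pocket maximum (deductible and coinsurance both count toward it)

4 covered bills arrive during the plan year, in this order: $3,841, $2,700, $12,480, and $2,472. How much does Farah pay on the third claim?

$746.20

Claim 1 — $3,841: deductible takes $557, $3,284 remains; 20% of $3,284 = $656.80. Cost to traveler: $1,213.80. OOP to date $1,213.80.
Claim 2 — $2,700: deductible met; 20% of $2,700 = $540. Cost to traveler: $540. OOP to date $1,753.80.
Claim 3 — $12,480: deductible already satisfied, so traveler's share is 20% × $12,480 = $2,496. That would push OOP to $4,249.80, over the $2,500 cap, so traveler pays $2,500 − $1,753.80 = $746.20.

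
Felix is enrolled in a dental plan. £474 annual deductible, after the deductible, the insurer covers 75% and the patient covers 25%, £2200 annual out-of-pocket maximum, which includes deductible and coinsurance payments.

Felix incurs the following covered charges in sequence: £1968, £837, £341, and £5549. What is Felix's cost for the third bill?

£85.25

#1 (£1968): £474 to deductible, leaving £1494; patient's 25% is £373.50. Patient owes £847.50 (running OOP £847.50).
#2 (£837): deductible met; 25% of £837 = £209.25. Patient pays £209.25; OOP now £1056.75.
#3 (£341): 25% coinsurance on £341 = £85.25. Patient pays £85.25; OOP now £1142.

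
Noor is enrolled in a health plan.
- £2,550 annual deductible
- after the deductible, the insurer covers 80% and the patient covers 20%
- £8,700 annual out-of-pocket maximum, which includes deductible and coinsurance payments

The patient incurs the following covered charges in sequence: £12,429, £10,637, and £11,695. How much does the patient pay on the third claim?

£2,046.80

#1 (£12,429): £2,550 to deductible, leaving £9,879; patient's 20% is £1,975.80. Cost to patient: £4,525.80. OOP to date £4,525.80.
#2 (£10,637): 20% coinsurance on £10,637 = £2,127.40. Patient pays £2,127.40; OOP now £6,653.20.
#3 (£11,695): deductible already satisfied, so patient's share is 20% × £11,695 = £2,339. Adding that to £6,653.20 gives £8,992.20, past the £8,700 cap; patient pays only £8,700 − £6,653.20 = £2,046.80.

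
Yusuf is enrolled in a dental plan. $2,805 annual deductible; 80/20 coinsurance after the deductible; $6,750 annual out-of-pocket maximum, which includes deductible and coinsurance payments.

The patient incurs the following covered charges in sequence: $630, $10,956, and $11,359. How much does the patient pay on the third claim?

$2,188.80

Claim 1 ($630): fully absorbed by the deductible. Patient owes $630 (running OOP $630).
Claim 2 ($10,956): $2,175 to deductible, leaving $8,781; coinsurance $8,781 × 20% = $1,756.20. Patient owes $3,931.20 (running OOP $4,561.20).
Claim 3 ($11,359): deductible met; 20% of $11,359 = $2,271.80. That would push OOP to $6,833, over the $6,750 cap, so patient pays $6,750 − $4,561.20 = $2,188.80.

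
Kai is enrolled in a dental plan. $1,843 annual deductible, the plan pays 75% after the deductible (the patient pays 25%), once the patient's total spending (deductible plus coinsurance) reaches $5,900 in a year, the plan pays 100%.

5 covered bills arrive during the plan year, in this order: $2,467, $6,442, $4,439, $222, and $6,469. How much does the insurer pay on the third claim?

#1 ($2,467): $1,843 finishes the deductible; $624 goes to coinsurance; 25% of $624 = $156. Cost to patient: $1,999. OOP to date $1,999. Plan pays $2,467 − $1,999 = $468.
#2 ($6,442): deductible already satisfied, so patient's share is 25% × $6,442 = $1,610.50. Patient pays $1,610.50; OOP now $3,609.50. Insurer: $6,442 − $1,610.50 = $4,831.50.
#3 ($4,439): deductible met; 25% of $4,439 = $1,109.75. Patient pays $1,109.75; OOP now $4,719.25. Plan pays $4,439 − $1,109.75 = $3,329.25.

$3,329.25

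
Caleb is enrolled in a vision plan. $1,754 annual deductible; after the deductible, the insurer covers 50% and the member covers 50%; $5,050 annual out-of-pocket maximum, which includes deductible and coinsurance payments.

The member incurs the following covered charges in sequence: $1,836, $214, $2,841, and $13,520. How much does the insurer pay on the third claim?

$1,420.50

Claim 1 — $1,836: $1,754 to deductible, leaving $82; coinsurance $82 × 50% = $41. Member owes $1,795 (running OOP $1,795). Insurer: $1,836 − $1,795 = $41.
Claim 2 — $214: deductible already satisfied, so member's share is 50% × $214 = $107. Member owes $107 (running OOP $1,902). Plan pays $214 − $107 = $107.
Claim 3 — $2,841: deductible already satisfied, so member's share is 50% × $2,841 = $1,420.50. Member owes $1,420.50 (running OOP $3,322.50). Insurer: $2,841 − $1,420.50 = $1,420.50.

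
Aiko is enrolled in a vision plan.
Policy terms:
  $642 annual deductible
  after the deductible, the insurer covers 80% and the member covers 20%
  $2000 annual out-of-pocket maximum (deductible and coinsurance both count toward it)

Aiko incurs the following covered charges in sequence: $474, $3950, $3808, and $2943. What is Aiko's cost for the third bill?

$601.60

Claim 1 ($474): fully absorbed by the deductible. Member owes $474 (running OOP $474).
Claim 2 ($3950): $168 finishes the deductible; $3782 goes to coinsurance; coinsurance $3782 × 20% = $756.40. Member owes $924.40 (running OOP $1398.40).
Claim 3 ($3808): deductible already satisfied, so member's share is 20% × $3808 = $761.60. That would push OOP to $2160, over the $2000 cap, so member pays $2000 − $1398.40 = $601.60.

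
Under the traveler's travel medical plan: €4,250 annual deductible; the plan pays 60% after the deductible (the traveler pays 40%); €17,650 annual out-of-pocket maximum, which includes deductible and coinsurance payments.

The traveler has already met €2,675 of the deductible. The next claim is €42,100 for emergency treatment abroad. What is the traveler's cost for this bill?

€14,975

Remaining deductible: €4,250 − €2,675 = €1,575.
After the €1,575 deductible portion, €42,100 − €1,575 = €40,525 is subject to coinsurance.
Traveler's 40% share of €40,525 is €16,210.
Traveler responsibility before any cap: €1,575 + €16,210 = €17,785.
Adding €17,785 to the €2,675 already spent would give €20,460, which exceeds the €17,650 cap; the traveler pays just €17,650 − €2,675 = €14,975.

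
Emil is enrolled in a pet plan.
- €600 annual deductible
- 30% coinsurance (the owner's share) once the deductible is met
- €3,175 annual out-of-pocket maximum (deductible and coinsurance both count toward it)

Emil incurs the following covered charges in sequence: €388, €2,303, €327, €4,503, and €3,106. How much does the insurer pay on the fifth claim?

€2,607.30

Claim 1 — €388: fully absorbed by the deductible. Owner owes €388 (running OOP €388). Plan pays €388 − €388 = €0.
Claim 2 — €2,303: €212 finishes the deductible; €2,091 goes to coinsurance; owner's 30% is €627.30. Cost to owner: €839.30. OOP to date €1,227.30. Insurer: €2,303 − €839.30 = €1,463.70.
Claim 3 — €327: 30% coinsurance on €327 = €98.10. Owner pays €98.10; OOP now €1,325.40. Plan pays €327 − €98.10 = €228.90.
Claim 4 — €4,503: deductible already satisfied, so owner's share is 30% × €4,503 = €1,350.90. Cost to owner: €1,350.90. OOP to date €2,676.30. Insurer: €4,503 − €1,350.90 = €3,152.10.
Claim 5 — €3,106: deductible already satisfied, so owner's share is 30% × €3,106 = €931.80. That would push OOP to €3,608.10, over the €3,175 cap, so owner pays €3,175 − €2,676.30 = €498.70. Insurer: €3,106 − €498.70 = €2,607.30.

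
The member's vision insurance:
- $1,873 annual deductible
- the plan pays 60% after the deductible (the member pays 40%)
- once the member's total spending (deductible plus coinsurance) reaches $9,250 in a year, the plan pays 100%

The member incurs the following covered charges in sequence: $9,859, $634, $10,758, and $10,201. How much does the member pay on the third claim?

#1 ($9,859): $1,873 to deductible, leaving $7,986; coinsurance $7,986 × 40% = $3,194.40. Member pays $5,067.40; OOP now $5,067.40.
#2 ($634): 40% coinsurance on $634 = $253.60. Cost to member: $253.60. OOP to date $5,321.
#3 ($10,758): deductible met; 40% of $10,758 = $4,303.20. That would push OOP to $9,624.20, over the $9,250 cap, so member pays $9,250 − $5,321 = $3,929.

$3,929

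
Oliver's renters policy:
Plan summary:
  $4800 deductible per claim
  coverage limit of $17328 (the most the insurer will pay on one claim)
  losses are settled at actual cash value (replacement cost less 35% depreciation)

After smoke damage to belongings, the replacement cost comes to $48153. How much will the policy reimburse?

Depreciate 35%: the covered value is $48153 × 0.65 = $31299.45.
After the deductible, $31299.45 − $4800 = $26499.45 remains.
The $17328 per-incident cap binds; insurer pays $17328.

$17328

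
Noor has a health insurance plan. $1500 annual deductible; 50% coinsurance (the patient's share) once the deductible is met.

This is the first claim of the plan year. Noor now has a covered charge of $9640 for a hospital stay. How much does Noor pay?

Deductible not yet touched, so the first $1500 of the bill goes to the deductible.
After the $1500 deductible portion, $9640 − $1500 = $8140 is subject to coinsurance.
Patient's 50% share of $8140 is $4070.
So the patient owes $1500 + $4070 = $5570.

$5570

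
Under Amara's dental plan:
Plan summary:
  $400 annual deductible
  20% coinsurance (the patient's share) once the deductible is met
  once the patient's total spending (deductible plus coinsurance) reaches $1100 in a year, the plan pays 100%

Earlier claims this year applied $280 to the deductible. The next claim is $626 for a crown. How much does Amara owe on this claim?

Deductible still to meet: $400 − $280 = $120.
The remaining $506 (= $626 − $120) moves to coinsurance.
Coinsurance: $506 × 20% = $101.20.
So the patient owes $120 + $101.20 = $221.20 before any cap.
Year-to-date out-of-pocket becomes $280 + $221.20 = $501.20, still under the $1100 maximum, so no cap applies.

$221.20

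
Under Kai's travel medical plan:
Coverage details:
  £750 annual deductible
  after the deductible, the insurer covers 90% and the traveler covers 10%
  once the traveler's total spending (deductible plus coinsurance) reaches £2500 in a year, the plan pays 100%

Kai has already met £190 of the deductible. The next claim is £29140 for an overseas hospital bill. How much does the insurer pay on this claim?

Remaining deductible: £750 − £190 = £560.
After the £560 deductible portion, £29140 − £560 = £28580 is subject to coinsurance.
Coinsurance: £28580 × 10% = £2858.
So the traveler owes £560 + £2858 = £3418 before any cap.
Year-to-date out-of-pocket would reach £190 + £3418 = £3608, above the £2500 maximum, so the traveler pays only £2500 − £190 = £2310.
The plan picks up £29140 − £2310 = £26830.

£26830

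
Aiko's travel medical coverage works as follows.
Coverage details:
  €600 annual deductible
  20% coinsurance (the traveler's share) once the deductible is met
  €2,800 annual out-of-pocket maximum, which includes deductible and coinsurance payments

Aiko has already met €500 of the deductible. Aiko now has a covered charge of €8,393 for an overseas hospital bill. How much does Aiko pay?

€500 of the €600 deductible is already met, leaving €100.
After the €100 deductible portion, €8,393 − €100 = €8,293 is subject to coinsurance.
Traveler's 20% share of €8,293 is €1,658.60.
So the traveler owes €100 + €1,658.60 = €1,758.60 before any cap.
Year-to-date out-of-pocket becomes €500 + €1,758.60 = €2,258.60, still under the €2,800 maximum, so no cap applies.

€1,758.60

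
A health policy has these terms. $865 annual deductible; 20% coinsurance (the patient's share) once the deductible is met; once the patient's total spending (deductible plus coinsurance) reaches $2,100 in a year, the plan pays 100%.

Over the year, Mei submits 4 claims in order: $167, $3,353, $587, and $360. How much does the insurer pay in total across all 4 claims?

#1 ($167): fully absorbed by the deductible. Cost to patient: $167. OOP to date $167. Insurer: $167 − $167 = $0.
#2 ($3,353): $698 finishes the deductible; $2,655 goes to coinsurance; 20% of $2,655 = $531. Cost to patient: $1,229. OOP to date $1,396. Insurer: $3,353 − $1,229 = $2,124.
#3 ($587): deductible already satisfied, so patient's share is 20% × $587 = $117.40. Cost to patient: $117.40. OOP to date $1,513.40. Plan pays $587 − $117.40 = $469.60.
#4 ($360): deductible already satisfied, so patient's share is 20% × $360 = $72. Patient owes $72 (running OOP $1,585.40). Insurer: $360 − $72 = $288.
Insurer total = bills − patient's total = $4,467 − $1,585.40 = $2,881.60.

$2,881.60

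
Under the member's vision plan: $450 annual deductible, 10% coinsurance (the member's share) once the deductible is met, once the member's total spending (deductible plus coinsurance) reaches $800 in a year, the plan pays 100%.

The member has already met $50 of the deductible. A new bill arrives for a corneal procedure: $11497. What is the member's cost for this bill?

$750

$50 of the $450 deductible is already met, leaving $400.
That leaves $11497 − $400 = $11097 for coinsurance.
Member's 10% share of $11097 is $1109.70.
That puts the member's cost at $400 + $1109.70 = $1509.70 before any cap.
Adding $1509.70 to the $50 already spent would give $1559.70, which exceeds the $800 cap; the member pays just $800 − $50 = $750.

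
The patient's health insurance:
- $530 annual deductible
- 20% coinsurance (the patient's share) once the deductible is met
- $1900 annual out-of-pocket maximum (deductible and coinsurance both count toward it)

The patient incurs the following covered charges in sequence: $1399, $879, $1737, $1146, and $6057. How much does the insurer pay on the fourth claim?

$916.80

Claim 1 — $1399: deductible takes $530, $869 remains; coinsurance $869 × 20% = $173.80. Cost to patient: $703.80. OOP to date $703.80. Plan pays $1399 − $703.80 = $695.20.
Claim 2 — $879: deductible already satisfied, so patient's share is 20% × $879 = $175.80. Patient owes $175.80 (running OOP $879.60). Insurer: $879 − $175.80 = $703.20.
Claim 3 — $1737: 20% coinsurance on $1737 = $347.40. Cost to patient: $347.40. OOP to date $1227. Insurer: $1737 − $347.40 = $1389.60.
Claim 4 — $1146: 20% coinsurance on $1146 = $229.20. Patient pays $229.20; OOP now $1456.20. Insurer: $1146 − $229.20 = $916.80.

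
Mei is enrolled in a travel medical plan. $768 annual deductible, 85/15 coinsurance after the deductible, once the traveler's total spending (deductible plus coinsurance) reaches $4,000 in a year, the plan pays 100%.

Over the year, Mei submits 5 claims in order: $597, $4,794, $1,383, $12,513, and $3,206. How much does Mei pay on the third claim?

Bill 1, $597: fully absorbed by the deductible. Traveler owes $597 (running OOP $597).
Bill 2, $4,794: deductible takes $171, $4,623 remains; 15% of $4,623 = $693.45. Cost to traveler: $864.45. OOP to date $1,461.45.
Bill 3, $1,383: 15% coinsurance on $1,383 = $207.45. Cost to traveler: $207.45. OOP to date $1,668.90.

$207.45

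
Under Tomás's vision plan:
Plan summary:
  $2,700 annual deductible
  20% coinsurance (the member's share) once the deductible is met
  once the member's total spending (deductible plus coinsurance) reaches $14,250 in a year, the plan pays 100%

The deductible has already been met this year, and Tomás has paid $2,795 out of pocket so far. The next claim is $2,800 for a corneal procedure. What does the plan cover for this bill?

$2,240

The deductible is already satisfied, so the full bill goes to coinsurance.
Coinsurance: $2,800 × 20% = $560.
Total out-of-pocket so far would be $2,795 + $560 = $3,355, below the $14,250 cap — no reduction.
The insurer covers the remainder: $2,800 − $560 = $2,240.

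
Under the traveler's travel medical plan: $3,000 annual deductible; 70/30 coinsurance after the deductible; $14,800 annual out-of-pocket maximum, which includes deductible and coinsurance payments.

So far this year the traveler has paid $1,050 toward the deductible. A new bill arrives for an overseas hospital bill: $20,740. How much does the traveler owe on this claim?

$7,587

Remaining deductible: $3,000 − $1,050 = $1,950.
That leaves $20,740 − $1,950 = $18,790 for coinsurance.
30% of $18,790 = $5,637 falls to the traveler.
So the traveler owes $1,950 + $5,637 = $7,587 before any cap.
Total out-of-pocket so far would be $1,050 + $7,587 = $8,637, below the $14,800 cap — no reduction.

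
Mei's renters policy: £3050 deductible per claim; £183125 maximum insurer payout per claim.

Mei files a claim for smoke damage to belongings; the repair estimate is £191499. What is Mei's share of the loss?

£8374

After the deductible, £191499 − £3050 = £188449 remains.
£188449 exceeds the £183125 limit, so the insurer pays the limit: £183125.
Out of pocket: £191499 − £183125 = £8374.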